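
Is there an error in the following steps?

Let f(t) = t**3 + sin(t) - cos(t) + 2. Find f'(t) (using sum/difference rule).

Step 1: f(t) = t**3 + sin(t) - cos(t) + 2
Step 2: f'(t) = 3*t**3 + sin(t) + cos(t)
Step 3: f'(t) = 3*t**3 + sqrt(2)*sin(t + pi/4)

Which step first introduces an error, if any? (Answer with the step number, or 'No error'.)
Step 2

Step 2 is incorrect due to a wrong exponent.
The step shows: 3*t**3 + sin(t) + cos(t)
The correct value should be: 3*t**2 + sin(t) + cos(t)

Explanation: The exponent 2 on t was incorrectly written as 3: the term 3*t**2 was incorrectly written as 3*t**3
The later steps are derived from this incorrect expression, so the error originates in Step 2.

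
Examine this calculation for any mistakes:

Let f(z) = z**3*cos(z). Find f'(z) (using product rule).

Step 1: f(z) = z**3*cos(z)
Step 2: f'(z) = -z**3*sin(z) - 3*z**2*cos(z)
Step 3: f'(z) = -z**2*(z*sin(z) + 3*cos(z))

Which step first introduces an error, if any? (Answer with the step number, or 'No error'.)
Step 2

Step 2 is incorrect due to a sign flip.
The step shows: -z**3*sin(z) - 3*z**2*cos(z)
The correct value should be: -z**3*sin(z) + 3*z**2*cos(z)

Explanation: The sign of one term was flipped: the term 3*z**2*cos(z) was incorrectly written as -3*z**2*cos(z)
The later steps are derived from this incorrect expression, so the error originates in Step 2.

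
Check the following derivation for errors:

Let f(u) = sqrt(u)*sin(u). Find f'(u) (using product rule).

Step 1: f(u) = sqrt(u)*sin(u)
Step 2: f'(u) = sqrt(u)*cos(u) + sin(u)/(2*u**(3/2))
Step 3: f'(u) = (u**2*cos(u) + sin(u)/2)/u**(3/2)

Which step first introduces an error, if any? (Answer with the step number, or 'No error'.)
Step 2

Step 2 is incorrect due to a wrong exponent.
The step shows: sqrt(u)*cos(u) + sin(u)/(2*u**(3/2))
The correct value should be: sqrt(u)*cos(u) + sin(u)/(2*sqrt(u))

Explanation: The exponent -1/2 on u was incorrectly written as -3/2: the term sin(u)/(2*sqrt(u)) was incorrectly written as sin(u)/(2*u**(3/2))
The later steps are derived from this incorrect expression, so the error originates in Step 2.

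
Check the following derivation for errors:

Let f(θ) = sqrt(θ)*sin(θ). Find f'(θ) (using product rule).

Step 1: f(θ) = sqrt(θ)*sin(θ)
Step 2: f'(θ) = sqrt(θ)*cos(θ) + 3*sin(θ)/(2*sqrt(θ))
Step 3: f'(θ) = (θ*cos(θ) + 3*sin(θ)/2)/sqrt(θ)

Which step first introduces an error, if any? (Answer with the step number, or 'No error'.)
Step 2

Step 2 is incorrect due to a wrong coefficient.
The step shows: sqrt(θ)*cos(θ) + 3*sin(θ)/(2*sqrt(θ))
The correct value should be: sqrt(θ)*cos(θ) + sin(θ)/(2*sqrt(θ))

Explanation: The coefficient 1/2 was incorrectly written as 3/2: the term sin(θ)/(2*sqrt(θ)) was incorrectly written as 3*sin(θ)/(2*sqrt(θ))
The later steps are derived from this incorrect expression, so the error originates in Step 2.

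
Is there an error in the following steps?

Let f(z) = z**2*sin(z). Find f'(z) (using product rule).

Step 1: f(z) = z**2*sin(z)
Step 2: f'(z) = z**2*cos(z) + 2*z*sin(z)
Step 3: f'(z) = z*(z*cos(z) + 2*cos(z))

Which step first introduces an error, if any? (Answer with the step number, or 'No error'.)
Step 3

Step 3 is incorrect due to a wrong trig function.
The step shows: z*(z*cos(z) + 2*cos(z))
The correct value should be: z*(z*cos(z) + 2*sin(z))

Explanation: sin(z) was incorrectly written as cos(z): the term z*(z*cos(z) + 2*sin(z)) was incorrectly written as z*(z*cos(z) + 2*cos(z))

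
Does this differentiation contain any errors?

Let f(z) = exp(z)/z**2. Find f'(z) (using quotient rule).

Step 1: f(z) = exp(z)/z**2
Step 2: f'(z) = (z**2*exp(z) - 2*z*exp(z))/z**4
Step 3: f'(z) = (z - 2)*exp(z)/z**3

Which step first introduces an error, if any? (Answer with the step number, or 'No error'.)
No error

All steps in this derivation are correct.
The final answer f'(z) = (z - 2)*exp(z)/z**3 is valid.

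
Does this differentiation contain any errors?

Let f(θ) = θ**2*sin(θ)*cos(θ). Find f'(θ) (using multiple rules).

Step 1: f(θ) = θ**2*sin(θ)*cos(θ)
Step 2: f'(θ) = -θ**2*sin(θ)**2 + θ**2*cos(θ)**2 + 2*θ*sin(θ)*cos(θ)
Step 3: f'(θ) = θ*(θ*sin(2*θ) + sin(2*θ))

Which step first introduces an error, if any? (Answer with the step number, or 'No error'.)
Step 3

Step 3 is incorrect due to a wrong trig function.
The step shows: θ*(θ*sin(2*θ) + sin(2*θ))
The correct value should be: θ*(θ*cos(2*θ) + sin(2*θ))

Explanation: cos(2*θ) was incorrectly written as sin(2*θ): the term θ*(θ*cos(2*θ) + sin(2*θ)) was incorrectly written as θ*(θ*sin(2*θ) + sin(2*θ))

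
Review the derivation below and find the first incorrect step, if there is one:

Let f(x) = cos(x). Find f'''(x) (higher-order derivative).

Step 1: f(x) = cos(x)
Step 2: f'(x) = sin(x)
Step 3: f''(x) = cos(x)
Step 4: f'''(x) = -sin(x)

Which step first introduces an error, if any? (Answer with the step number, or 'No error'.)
Step 2

Step 2 is incorrect due to a sign flip.
The step shows: sin(x)
The correct value should be: -sin(x)

Explanation: The sign of the whole expression was flipped: the term -sin(x) was incorrectly written as sin(x)
The later steps are derived from this incorrect expression, so the error originates in Step 2.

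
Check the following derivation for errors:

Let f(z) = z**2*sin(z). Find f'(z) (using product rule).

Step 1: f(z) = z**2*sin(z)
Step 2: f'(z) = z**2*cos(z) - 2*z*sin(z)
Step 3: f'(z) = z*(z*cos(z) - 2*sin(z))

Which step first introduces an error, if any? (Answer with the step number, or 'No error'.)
Step 2

Step 2 is incorrect due to a sign flip.
The step shows: z**2*cos(z) - 2*z*sin(z)
The correct value should be: z**2*cos(z) + 2*z*sin(z)

Explanation: The sign of one term was flipped: the term 2*z*sin(z) was incorrectly written as -2*z*sin(z)
The later steps are derived from this incorrect expression, so the error originates in Step 2.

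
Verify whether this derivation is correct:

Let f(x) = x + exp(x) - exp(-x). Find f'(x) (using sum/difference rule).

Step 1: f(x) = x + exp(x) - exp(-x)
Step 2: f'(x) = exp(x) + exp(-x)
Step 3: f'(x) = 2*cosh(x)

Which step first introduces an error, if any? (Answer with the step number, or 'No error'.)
Step 2

Step 2 is incorrect due to a dropped term.
The step shows: exp(x) + exp(-x)
The correct value should be: exp(x) + 1 + exp(-x)

Explanation: A term was dropped: the term 1 was incorrectly omitted
The later steps are derived from this incorrect expression, so the error originates in Step 2.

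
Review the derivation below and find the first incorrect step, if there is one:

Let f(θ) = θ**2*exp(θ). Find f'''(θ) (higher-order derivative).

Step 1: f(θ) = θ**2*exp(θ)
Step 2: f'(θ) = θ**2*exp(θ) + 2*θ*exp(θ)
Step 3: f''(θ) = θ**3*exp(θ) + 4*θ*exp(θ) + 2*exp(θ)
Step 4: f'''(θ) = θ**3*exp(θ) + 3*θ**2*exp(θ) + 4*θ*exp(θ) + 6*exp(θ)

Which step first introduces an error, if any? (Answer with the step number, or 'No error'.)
Step 3

Step 3 is incorrect due to a wrong exponent.
The step shows: θ**3*exp(θ) + 4*θ*exp(θ) + 2*exp(θ)
The correct value should be: θ**2*exp(θ) + 4*θ*exp(θ) + 2*exp(θ)

Explanation: The exponent 2 on θ was incorrectly written as 3: the term θ**2*exp(θ) was incorrectly written as θ**3*exp(θ)
The later steps are derived from this incorrect expression, so the error originates in Step 3.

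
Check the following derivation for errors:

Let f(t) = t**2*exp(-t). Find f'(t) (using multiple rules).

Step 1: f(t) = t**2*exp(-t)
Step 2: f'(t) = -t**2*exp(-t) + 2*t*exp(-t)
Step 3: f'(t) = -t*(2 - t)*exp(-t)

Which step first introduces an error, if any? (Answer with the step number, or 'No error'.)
Step 3

Step 3 is incorrect due to a sign flip.
The step shows: -t*(2 - t)*exp(-t)
The correct value should be: t*(2 - t)*exp(-t)

Explanation: The sign of the whole expression was flipped: the term t*(2 - t)*exp(-t) was incorrectly written as -t*(2 - t)*exp(-t)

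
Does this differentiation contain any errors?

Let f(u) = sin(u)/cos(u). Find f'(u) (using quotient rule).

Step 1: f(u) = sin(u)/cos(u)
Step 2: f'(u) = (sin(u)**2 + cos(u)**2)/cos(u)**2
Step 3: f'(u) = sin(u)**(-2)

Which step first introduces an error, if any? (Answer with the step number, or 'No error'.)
Step 3

Step 3 is incorrect due to a wrong trig function.
The step shows: sin(u)**(-2)
The correct value should be: cos(u)**(-2)

Explanation: cos(u) was incorrectly written as sin(u): the term cos(u)**(-2) was incorrectly written as sin(u)**(-2)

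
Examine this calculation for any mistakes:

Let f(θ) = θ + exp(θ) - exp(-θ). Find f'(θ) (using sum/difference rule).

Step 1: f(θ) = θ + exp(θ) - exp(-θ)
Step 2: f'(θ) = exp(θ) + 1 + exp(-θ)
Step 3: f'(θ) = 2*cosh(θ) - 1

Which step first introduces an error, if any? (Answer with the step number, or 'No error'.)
Step 3

Step 3 is incorrect due to a sign flip.
The step shows: 2*cosh(θ) - 1
The correct value should be: 2*cosh(θ) + 1

Explanation: The sign of one term was flipped: the term 1 was incorrectly written as -1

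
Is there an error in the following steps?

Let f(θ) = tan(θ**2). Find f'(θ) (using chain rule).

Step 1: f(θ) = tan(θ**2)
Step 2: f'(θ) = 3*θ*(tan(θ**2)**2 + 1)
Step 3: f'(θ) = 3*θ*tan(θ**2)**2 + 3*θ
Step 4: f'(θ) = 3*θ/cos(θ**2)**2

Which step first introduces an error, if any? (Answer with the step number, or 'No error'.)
Step 2

Step 2 is incorrect due to a wrong coefficient.
The step shows: 3*θ*(tan(θ**2)**2 + 1)
The correct value should be: 2*θ*(tan(θ**2)**2 + 1)

Explanation: The coefficient 2 was incorrectly written as 3: the term 2*θ*(tan(θ**2)**2 + 1) was incorrectly written as 3*θ*(tan(θ**2)**2 + 1)
The later steps are derived from this incorrect expression, so the error originates in Step 2.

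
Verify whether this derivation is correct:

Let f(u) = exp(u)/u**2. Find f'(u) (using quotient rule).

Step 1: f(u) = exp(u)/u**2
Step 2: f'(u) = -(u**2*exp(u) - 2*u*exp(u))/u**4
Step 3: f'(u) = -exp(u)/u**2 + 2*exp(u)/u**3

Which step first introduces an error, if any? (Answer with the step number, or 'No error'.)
Step 2

Step 2 is incorrect due to a sign flip.
The step shows: -(u**2*exp(u) - 2*u*exp(u))/u**4
The correct value should be: (u**2*exp(u) - 2*u*exp(u))/u**4

Explanation: The sign of the whole expression was flipped: the term (u**2*exp(u) - 2*u*exp(u))/u**4 was incorrectly written as -(u**2*exp(u) - 2*u*exp(u))/u**4
The later steps are derived from this incorrect expression, so the error originates in Step 2.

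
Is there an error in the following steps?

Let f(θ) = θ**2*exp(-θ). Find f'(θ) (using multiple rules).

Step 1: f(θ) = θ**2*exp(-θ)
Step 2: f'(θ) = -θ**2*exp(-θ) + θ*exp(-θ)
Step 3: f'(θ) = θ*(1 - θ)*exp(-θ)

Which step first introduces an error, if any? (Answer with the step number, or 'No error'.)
Step 2

Step 2 is incorrect due to a wrong coefficient.
The step shows: -θ**2*exp(-θ) + θ*exp(-θ)
The correct value should be: -θ**2*exp(-θ) + 2*θ*exp(-θ)

Explanation: The coefficient 2 was incorrectly written as 1: the term 2*θ*exp(-θ) was incorrectly written as θ*exp(-θ)
The later steps are derived from this incorrect expression, so the error originates in Step 2.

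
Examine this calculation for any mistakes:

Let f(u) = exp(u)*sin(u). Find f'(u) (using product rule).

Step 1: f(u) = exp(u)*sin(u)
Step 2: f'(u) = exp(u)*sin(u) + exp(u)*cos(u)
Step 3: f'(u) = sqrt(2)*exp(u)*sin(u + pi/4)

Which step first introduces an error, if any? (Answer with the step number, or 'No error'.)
No error

All steps in this derivation are correct.
The final answer f'(u) = sqrt(2)*exp(u)*sin(u + pi/4) is valid.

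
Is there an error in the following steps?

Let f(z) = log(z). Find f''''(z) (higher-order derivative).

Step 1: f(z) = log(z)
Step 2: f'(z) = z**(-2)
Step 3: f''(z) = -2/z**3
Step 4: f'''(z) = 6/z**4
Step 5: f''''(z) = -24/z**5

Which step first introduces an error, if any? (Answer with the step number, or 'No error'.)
Step 2

Step 2 is incorrect due to a wrong exponent.
The step shows: z**(-2)
The correct value should be: 1/z

Explanation: The exponent -1 on z was incorrectly written as -2: the term 1/z was incorrectly written as z**(-2)
The later steps are derived from this incorrect expression, so the error originates in Step 2.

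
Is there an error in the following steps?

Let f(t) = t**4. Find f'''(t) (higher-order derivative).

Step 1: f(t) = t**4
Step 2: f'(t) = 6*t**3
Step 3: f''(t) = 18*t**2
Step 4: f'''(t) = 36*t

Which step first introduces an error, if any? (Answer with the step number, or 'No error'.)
Step 2

Step 2 is incorrect due to a wrong coefficient.
The step shows: 6*t**3
The correct value should be: 4*t**3

Explanation: The coefficient 4 was incorrectly written as 6: the term 4*t**3 was incorrectly written as 6*t**3
The later steps are derived from this incorrect expression, so the error originates in Step 2.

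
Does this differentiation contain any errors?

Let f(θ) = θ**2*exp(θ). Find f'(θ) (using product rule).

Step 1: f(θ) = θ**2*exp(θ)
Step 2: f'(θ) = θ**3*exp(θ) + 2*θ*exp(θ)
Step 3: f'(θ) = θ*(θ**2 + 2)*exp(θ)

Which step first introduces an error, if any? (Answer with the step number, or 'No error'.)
Step 2

Step 2 is incorrect due to a wrong exponent.
The step shows: θ**3*exp(θ) + 2*θ*exp(θ)
The correct value should be: θ**2*exp(θ) + 2*θ*exp(θ)

Explanation: The exponent 2 on θ was incorrectly written as 3: the term θ**2*exp(θ) was incorrectly written as θ**3*exp(θ)
The later steps are derived from this incorrect expression, so the error originates in Step 2.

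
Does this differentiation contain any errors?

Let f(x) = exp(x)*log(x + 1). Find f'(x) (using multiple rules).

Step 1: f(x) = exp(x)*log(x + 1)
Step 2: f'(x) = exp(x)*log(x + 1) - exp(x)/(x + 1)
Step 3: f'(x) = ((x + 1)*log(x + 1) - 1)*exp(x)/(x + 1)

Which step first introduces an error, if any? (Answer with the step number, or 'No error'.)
Step 2

Step 2 is incorrect due to a sign flip.
The step shows: exp(x)*log(x + 1) - exp(x)/(x + 1)
The correct value should be: exp(x)*log(x + 1) + exp(x)/(x + 1)

Explanation: The sign of one term was flipped: the term exp(x)/(x + 1) was incorrectly written as -exp(x)/(x + 1)
The later steps are derived from this incorrect expression, so the error originates in Step 2.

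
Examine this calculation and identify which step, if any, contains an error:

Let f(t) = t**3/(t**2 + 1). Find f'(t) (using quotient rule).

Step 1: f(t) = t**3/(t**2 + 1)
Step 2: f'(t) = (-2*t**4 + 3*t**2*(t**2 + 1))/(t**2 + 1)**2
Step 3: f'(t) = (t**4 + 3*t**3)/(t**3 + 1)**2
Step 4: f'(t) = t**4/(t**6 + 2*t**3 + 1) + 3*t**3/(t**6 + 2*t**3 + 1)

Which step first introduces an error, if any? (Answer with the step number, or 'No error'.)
Step 3

Step 3 is incorrect due to a wrong exponent.
The step shows: (t**4 + 3*t**3)/(t**3 + 1)**2
The correct value should be: (t**4 + 3*t**2)/(t**2 + 1)**2

Explanation: The exponent 2 on t was incorrectly written as 3: the term (t**4 + 3*t**2)/(t**2 + 1)**2 was incorrectly written as (t**4 + 3*t**3)/(t**3 + 1)**2
The later steps are derived from this incorrect expression, so the error originates in Step 3.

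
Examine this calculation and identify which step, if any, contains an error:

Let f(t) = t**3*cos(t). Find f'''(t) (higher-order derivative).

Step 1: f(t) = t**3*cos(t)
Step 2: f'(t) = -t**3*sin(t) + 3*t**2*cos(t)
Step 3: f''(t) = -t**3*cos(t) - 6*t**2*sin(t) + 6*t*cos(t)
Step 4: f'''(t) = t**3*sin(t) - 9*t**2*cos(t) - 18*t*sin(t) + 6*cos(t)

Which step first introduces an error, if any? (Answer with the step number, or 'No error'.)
No error

All steps in this derivation are correct.
The final answer f'''(t) = t**3*sin(t) - 9*t**2*cos(t) - 18*t*sin(t) + 6*cos(t) is valid.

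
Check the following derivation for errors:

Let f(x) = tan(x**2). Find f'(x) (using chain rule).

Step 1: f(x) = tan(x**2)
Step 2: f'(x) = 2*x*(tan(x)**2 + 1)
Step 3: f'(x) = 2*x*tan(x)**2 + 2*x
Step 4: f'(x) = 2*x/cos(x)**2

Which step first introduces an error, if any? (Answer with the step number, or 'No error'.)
Step 2

Step 2 is incorrect due to a wrong exponent.
The step shows: 2*x*(tan(x)**2 + 1)
The correct value should be: 2*x*(tan(x**2)**2 + 1)

Explanation: The exponent 2 on x was incorrectly written as 1: the term 2*x*(tan(x**2)**2 + 1) was incorrectly written as 2*x*(tan(x)**2 + 1)
The later steps are derived from this incorrect expression, so the error originates in Step 2.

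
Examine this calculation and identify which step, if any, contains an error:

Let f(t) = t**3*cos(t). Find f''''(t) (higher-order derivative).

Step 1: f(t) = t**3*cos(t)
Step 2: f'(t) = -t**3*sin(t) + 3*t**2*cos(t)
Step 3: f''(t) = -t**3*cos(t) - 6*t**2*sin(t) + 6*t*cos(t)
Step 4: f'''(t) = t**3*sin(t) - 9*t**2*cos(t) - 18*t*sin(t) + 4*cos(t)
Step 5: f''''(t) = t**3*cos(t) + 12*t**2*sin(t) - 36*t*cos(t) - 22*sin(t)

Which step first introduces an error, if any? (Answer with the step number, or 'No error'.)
Step 4

Step 4 is incorrect due to a wrong coefficient.
The step shows: t**3*sin(t) - 9*t**2*cos(t) - 18*t*sin(t) + 4*cos(t)
The correct value should be: t**3*sin(t) - 9*t**2*cos(t) - 18*t*sin(t) + 6*cos(t)

Explanation: The coefficient 6 was incorrectly written as 4: the term 6*cos(t) was incorrectly written as 4*cos(t)
The later steps are derived from this incorrect expression, so the error originates in Step 4.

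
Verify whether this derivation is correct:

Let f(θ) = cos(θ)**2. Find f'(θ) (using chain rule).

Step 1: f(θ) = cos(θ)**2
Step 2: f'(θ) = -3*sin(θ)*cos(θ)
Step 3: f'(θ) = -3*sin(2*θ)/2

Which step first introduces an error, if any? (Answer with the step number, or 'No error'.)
Step 2

Step 2 is incorrect due to a wrong coefficient.
The step shows: -3*sin(θ)*cos(θ)
The correct value should be: -2*sin(θ)*cos(θ)

Explanation: The coefficient -2 was incorrectly written as -3: the term -2*sin(θ)*cos(θ) was incorrectly written as -3*sin(θ)*cos(θ)
The later steps are derived from this incorrect expression, so the error originates in Step 2.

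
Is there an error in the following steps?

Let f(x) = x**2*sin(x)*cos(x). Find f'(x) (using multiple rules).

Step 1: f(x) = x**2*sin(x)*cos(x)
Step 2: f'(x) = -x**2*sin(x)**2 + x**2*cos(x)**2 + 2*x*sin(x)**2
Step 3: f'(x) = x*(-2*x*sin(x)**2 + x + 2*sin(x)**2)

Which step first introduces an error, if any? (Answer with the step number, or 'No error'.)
Step 2

Step 2 is incorrect due to a wrong trig function.
The step shows: -x**2*sin(x)**2 + x**2*cos(x)**2 + 2*x*sin(x)**2
The correct value should be: -x**2*sin(x)**2 + x**2*cos(x)**2 + 2*x*sin(x)*cos(x)

Explanation: cos(x) was incorrectly written as sin(x): the term 2*x*sin(x)*cos(x) was incorrectly written as 2*x*sin(x)**2
The later steps are derived from this incorrect expression, so the error originates in Step 2.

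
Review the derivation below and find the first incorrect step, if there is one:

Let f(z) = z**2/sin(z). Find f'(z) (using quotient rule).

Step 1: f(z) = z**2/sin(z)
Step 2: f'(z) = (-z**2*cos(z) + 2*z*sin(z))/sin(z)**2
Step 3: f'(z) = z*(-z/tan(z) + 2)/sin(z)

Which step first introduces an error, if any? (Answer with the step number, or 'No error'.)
No error

All steps in this derivation are correct.
The final answer f'(z) = z*(-z/tan(z) + 2)/sin(z) is valid.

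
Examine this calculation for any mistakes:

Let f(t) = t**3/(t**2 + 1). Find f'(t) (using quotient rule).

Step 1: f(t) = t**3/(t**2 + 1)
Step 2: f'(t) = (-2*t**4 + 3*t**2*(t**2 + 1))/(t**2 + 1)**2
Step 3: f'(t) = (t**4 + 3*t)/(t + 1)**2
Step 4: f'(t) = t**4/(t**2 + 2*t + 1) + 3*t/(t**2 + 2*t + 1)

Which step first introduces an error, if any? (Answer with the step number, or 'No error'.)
Step 3

Step 3 is incorrect due to a wrong exponent.
The step shows: (t**4 + 3*t)/(t + 1)**2
The correct value should be: (t**4 + 3*t**2)/(t**2 + 1)**2

Explanation: The exponent 2 on t was incorrectly written as 1: the term (t**4 + 3*t**2)/(t**2 + 1)**2 was incorrectly written as (t**4 + 3*t)/(t + 1)**2
The later steps are derived from this incorrect expression, so the error originates in Step 3.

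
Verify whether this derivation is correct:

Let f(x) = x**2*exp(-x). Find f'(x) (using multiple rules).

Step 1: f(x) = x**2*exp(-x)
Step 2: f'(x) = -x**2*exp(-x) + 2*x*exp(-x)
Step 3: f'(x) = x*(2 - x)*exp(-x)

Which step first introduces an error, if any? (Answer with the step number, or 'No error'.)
No error

All steps in this derivation are correct.
The final answer f'(x) = x*(2 - x)*exp(-x) is valid.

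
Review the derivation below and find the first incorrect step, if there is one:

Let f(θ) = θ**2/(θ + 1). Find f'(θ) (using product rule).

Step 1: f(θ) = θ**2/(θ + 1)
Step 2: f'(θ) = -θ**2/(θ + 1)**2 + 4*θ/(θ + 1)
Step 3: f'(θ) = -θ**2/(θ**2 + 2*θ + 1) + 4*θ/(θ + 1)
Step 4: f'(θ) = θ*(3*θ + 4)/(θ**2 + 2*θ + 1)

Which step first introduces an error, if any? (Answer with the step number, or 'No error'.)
Step 2

Step 2 is incorrect due to a wrong coefficient.
The step shows: -θ**2/(θ + 1)**2 + 4*θ/(θ + 1)
The correct value should be: -θ**2/(θ + 1)**2 + 2*θ/(θ + 1)

Explanation: The coefficient 2 was incorrectly written as 4: the term 2*θ/(θ + 1) was incorrectly written as 4*θ/(θ + 1)
The later steps are derived from this incorrect expression, so the error originates in Step 2.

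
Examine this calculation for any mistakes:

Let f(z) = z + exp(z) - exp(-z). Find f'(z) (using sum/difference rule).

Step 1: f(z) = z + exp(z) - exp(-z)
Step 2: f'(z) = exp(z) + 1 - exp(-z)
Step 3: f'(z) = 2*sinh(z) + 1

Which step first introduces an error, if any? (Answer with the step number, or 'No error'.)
Step 2

Step 2 is incorrect due to a sign flip.
The step shows: exp(z) + 1 - exp(-z)
The correct value should be: exp(z) + 1 + exp(-z)

Explanation: The sign of one term was flipped: the term exp(-z) was incorrectly written as -exp(-z)
The later steps are derived from this incorrect expression, so the error originates in Step 2.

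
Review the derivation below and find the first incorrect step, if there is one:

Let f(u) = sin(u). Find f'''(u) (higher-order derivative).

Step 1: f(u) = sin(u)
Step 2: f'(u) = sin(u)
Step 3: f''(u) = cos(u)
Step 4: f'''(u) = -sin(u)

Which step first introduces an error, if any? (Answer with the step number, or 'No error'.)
Step 2

Step 2 is incorrect due to a wrong trig function.
The step shows: sin(u)
The correct value should be: cos(u)

Explanation: cos(u) was incorrectly written as sin(u): the term cos(u) was incorrectly written as sin(u)
The later steps are derived from this incorrect expression, so the error originates in Step 2.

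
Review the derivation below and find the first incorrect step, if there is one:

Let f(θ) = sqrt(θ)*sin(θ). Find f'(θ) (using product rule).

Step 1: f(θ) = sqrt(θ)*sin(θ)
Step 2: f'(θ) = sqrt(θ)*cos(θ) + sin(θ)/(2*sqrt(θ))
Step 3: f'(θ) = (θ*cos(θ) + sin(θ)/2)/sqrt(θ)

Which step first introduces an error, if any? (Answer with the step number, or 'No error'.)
No error

All steps in this derivation are correct.
The final answer f'(θ) = (θ*cos(θ) + sin(θ)/2)/sqrt(θ) is valid.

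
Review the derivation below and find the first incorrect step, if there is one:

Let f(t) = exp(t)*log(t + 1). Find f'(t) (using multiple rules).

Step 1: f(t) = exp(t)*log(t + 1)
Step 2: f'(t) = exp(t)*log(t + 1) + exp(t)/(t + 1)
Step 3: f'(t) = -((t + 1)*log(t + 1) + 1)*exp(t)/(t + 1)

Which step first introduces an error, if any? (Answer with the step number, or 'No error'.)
Step 3

Step 3 is incorrect due to a sign flip.
The step shows: -((t + 1)*log(t + 1) + 1)*exp(t)/(t + 1)
The correct value should be: ((t + 1)*log(t + 1) + 1)*exp(t)/(t + 1)

Explanation: The sign of the whole expression was flipped: the term ((t + 1)*log(t + 1) + 1)*exp(t)/(t + 1) was incorrectly written as -((t + 1)*log(t + 1) + 1)*exp(t)/(t + 1)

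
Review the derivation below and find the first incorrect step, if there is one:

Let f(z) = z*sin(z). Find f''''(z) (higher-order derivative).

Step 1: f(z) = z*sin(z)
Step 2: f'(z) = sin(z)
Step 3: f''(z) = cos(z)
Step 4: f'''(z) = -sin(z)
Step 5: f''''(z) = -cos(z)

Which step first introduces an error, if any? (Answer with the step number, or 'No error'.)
Step 2

Step 2 is incorrect due to a dropped term.
The step shows: sin(z)
The correct value should be: z*cos(z) + sin(z)

Explanation: A term was dropped: the term z*cos(z) was incorrectly omitted
The later steps are derived from this incorrect expression, so the error originates in Step 2.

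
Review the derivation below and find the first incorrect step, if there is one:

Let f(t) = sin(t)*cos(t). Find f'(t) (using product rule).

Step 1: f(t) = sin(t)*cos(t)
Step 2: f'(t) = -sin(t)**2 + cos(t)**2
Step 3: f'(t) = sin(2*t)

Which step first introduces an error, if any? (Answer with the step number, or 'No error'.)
Step 3

Step 3 is incorrect due to a wrong trig function.
The step shows: sin(2*t)
The correct value should be: cos(2*t)

Explanation: cos(2*t) was incorrectly written as sin(2*t): the term cos(2*t) was incorrectly written as sin(2*t)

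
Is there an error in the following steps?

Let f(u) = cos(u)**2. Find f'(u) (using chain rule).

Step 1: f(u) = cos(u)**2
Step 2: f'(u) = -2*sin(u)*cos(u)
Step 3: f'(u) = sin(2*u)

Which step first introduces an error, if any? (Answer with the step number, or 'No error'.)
Step 3

Step 3 is incorrect due to a sign flip.
The step shows: sin(2*u)
The correct value should be: -sin(2*u)

Explanation: The sign of the whole expression was flipped: the term -sin(2*u) was incorrectly written as sin(2*u)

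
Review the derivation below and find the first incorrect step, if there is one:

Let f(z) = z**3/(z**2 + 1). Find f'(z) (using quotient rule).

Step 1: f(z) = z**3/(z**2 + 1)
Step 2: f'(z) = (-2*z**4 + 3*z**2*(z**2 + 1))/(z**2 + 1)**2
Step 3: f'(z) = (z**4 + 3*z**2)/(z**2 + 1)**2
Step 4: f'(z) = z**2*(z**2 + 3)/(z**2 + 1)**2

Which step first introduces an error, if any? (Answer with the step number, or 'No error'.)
No error

All steps in this derivation are correct.
The final answer f'(z) = z**2*(z**2 + 3)/(z**2 + 1)**2 is valid.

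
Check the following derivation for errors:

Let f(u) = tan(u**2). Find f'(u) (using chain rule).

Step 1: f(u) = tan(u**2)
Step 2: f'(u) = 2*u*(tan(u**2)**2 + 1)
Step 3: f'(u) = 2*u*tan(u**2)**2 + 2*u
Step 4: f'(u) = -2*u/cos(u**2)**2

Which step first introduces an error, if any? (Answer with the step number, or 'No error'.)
Step 4

Step 4 is incorrect due to a sign flip.
The step shows: -2*u/cos(u**2)**2
The correct value should be: 2*u/cos(u**2)**2

Explanation: The sign of the whole expression was flipped: the term 2*u/cos(u**2)**2 was incorrectly written as -2*u/cos(u**2)**2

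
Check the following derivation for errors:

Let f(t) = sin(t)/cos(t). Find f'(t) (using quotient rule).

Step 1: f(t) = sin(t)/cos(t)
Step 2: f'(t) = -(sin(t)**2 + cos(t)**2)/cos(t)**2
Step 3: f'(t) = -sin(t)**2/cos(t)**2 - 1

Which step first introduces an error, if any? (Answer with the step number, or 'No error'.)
Step 2

Step 2 is incorrect due to a sign flip.
The step shows: -(sin(t)**2 + cos(t)**2)/cos(t)**2
The correct value should be: (sin(t)**2 + cos(t)**2)/cos(t)**2

Explanation: The sign of the whole expression was flipped: the term (sin(t)**2 + cos(t)**2)/cos(t)**2 was incorrectly written as -(sin(t)**2 + cos(t)**2)/cos(t)**2
The later steps are derived from this incorrect expression, so the error originates in Step 2.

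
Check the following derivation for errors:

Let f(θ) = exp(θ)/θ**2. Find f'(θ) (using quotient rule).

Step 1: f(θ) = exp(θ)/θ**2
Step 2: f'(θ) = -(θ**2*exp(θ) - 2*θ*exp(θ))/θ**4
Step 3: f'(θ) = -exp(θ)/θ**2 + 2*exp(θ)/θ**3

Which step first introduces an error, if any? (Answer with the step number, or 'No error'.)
Step 2

Step 2 is incorrect due to a sign flip.
The step shows: -(θ**2*exp(θ) - 2*θ*exp(θ))/θ**4
The correct value should be: (θ**2*exp(θ) - 2*θ*exp(θ))/θ**4

Explanation: The sign of the whole expression was flipped: the term (θ**2*exp(θ) - 2*θ*exp(θ))/θ**4 was incorrectly written as -(θ**2*exp(θ) - 2*θ*exp(θ))/θ**4
The later steps are derived from this incorrect expression, so the error originates in Step 2.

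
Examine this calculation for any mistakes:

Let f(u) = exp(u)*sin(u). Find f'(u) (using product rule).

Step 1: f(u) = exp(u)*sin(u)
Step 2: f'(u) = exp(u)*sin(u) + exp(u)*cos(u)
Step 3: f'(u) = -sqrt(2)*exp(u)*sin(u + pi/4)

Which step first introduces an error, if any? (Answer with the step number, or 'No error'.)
Step 3

Step 3 is incorrect due to a sign flip.
The step shows: -sqrt(2)*exp(u)*sin(u + pi/4)
The correct value should be: sqrt(2)*exp(u)*sin(u + pi/4)

Explanation: The sign of the whole expression was flipped: the term sqrt(2)*exp(u)*sin(u + pi/4) was incorrectly written as -sqrt(2)*exp(u)*sin(u + pi/4)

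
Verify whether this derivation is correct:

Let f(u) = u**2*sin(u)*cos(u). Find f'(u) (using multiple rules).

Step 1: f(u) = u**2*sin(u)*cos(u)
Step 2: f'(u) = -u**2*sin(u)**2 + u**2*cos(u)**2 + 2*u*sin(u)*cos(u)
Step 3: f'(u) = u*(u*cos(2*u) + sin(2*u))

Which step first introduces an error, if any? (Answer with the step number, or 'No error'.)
No error

All steps in this derivation are correct.
The final answer f'(u) = u*(u*cos(2*u) + sin(2*u)) is valid.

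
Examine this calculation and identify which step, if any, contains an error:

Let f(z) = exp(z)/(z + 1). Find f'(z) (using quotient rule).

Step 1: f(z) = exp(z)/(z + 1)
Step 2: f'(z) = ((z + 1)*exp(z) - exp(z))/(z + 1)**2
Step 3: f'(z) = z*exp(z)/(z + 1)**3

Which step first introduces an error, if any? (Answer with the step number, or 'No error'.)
Step 3

Step 3 is incorrect due to a wrong exponent.
The step shows: z*exp(z)/(z + 1)**3
The correct value should be: z*exp(z)/(z + 1)**2

Explanation: The exponent -2 on z + 1 was incorrectly written as -3: the term z*exp(z)/(z + 1)**2 was incorrectly written as z*exp(z)/(z + 1)**3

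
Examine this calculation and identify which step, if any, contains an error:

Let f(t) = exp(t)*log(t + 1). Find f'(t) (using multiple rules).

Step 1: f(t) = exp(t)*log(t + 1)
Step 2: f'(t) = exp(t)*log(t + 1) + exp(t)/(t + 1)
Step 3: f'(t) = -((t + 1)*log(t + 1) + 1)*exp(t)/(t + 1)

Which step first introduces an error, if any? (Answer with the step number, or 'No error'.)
Step 3

Step 3 is incorrect due to a sign flip.
The step shows: -((t + 1)*log(t + 1) + 1)*exp(t)/(t + 1)
The correct value should be: ((t + 1)*log(t + 1) + 1)*exp(t)/(t + 1)

Explanation: The sign of the whole expression was flipped: the term ((t + 1)*log(t + 1) + 1)*exp(t)/(t + 1) was incorrectly written as -((t + 1)*log(t + 1) + 1)*exp(t)/(t + 1)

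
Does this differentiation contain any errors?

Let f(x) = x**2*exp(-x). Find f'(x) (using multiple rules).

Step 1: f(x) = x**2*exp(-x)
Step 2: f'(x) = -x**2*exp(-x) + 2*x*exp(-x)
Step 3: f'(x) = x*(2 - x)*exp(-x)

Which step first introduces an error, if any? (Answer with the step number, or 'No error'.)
No error

All steps in this derivation are correct.
The final answer f'(x) = x*(2 - x)*exp(-x) is valid.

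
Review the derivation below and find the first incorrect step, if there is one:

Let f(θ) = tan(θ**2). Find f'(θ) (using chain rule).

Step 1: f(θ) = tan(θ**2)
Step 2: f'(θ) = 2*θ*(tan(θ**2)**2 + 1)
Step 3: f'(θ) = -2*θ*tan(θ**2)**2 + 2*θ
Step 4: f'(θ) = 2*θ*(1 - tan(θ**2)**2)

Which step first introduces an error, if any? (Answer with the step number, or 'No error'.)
Step 3

Step 3 is incorrect due to a sign flip.
The step shows: -2*θ*tan(θ**2)**2 + 2*θ
The correct value should be: 2*θ*tan(θ**2)**2 + 2*θ

Explanation: The sign of one term was flipped: the term 2*θ*tan(θ**2)**2 was incorrectly written as -2*θ*tan(θ**2)**2
The later steps are derived from this incorrect expression, so the error originates in Step 3.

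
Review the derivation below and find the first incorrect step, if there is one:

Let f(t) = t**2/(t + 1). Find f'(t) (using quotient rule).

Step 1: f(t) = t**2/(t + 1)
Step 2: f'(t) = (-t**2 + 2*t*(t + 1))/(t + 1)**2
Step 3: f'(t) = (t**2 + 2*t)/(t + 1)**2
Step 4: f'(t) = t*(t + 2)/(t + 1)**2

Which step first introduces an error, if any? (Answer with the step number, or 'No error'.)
No error

All steps in this derivation are correct.
The final answer f'(t) = t*(t + 2)/(t + 1)**2 is valid.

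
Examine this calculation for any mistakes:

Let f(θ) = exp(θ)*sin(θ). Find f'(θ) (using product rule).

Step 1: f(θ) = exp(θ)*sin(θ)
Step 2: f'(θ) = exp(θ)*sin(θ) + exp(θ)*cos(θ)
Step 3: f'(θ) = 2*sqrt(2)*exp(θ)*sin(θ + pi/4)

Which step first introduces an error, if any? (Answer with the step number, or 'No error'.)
Step 3

Step 3 is incorrect due to a wrong exponent.
The step shows: 2*sqrt(2)*exp(θ)*sin(θ + pi/4)
The correct value should be: sqrt(2)*exp(θ)*sin(θ + pi/4)

Explanation: The exponent 1/2 on 2 was incorrectly written as 3/2: the term sqrt(2)*exp(θ)*sin(θ + pi/4) was incorrectly written as 2*sqrt(2)*exp(θ)*sin(θ + pi/4)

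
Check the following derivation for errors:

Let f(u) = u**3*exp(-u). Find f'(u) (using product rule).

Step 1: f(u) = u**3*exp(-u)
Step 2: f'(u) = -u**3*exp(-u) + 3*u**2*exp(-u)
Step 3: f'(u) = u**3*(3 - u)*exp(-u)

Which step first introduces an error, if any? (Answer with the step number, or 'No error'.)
Step 3

Step 3 is incorrect due to a wrong exponent.
The step shows: u**3*(3 - u)*exp(-u)
The correct value should be: u**2*(3 - u)*exp(-u)

Explanation: The exponent 2 on u was incorrectly written as 3: the term u**2*(3 - u)*exp(-u) was incorrectly written as u**3*(3 - u)*exp(-u)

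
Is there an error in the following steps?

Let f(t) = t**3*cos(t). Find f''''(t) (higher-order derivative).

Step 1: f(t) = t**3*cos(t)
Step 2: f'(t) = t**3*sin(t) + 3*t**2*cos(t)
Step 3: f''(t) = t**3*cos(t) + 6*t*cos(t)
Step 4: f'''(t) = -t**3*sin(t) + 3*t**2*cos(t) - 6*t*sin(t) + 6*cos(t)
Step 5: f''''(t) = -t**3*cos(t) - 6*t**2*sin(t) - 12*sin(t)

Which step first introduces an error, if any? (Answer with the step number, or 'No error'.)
Step 2

Step 2 is incorrect due to a sign flip.
The step shows: t**3*sin(t) + 3*t**2*cos(t)
The correct value should be: -t**3*sin(t) + 3*t**2*cos(t)

Explanation: The sign of one term was flipped: the term -t**3*sin(t) was incorrectly written as t**3*sin(t)
The later steps are derived from this incorrect expression, so the error originates in Step 2.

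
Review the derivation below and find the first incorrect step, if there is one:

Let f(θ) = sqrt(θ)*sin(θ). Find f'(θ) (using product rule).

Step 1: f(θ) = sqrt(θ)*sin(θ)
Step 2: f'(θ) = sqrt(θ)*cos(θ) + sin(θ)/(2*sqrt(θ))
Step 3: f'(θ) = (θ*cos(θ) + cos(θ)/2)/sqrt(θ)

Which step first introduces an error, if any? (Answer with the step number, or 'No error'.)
Step 3

Step 3 is incorrect due to a wrong trig function.
The step shows: (θ*cos(θ) + cos(θ)/2)/sqrt(θ)
The correct value should be: (θ*cos(θ) + sin(θ)/2)/sqrt(θ)

Explanation: sin(θ) was incorrectly written as cos(θ): the term (θ*cos(θ) + sin(θ)/2)/sqrt(θ) was incorrectly written as (θ*cos(θ) + cos(θ)/2)/sqrt(θ)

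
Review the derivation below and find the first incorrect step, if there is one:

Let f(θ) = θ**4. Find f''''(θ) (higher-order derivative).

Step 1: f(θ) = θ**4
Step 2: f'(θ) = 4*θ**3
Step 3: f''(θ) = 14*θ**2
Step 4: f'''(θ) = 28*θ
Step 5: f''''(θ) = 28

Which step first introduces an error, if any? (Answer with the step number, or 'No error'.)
Step 3

Step 3 is incorrect due to a wrong coefficient.
The step shows: 14*θ**2
The correct value should be: 12*θ**2

Explanation: The coefficient 12 was incorrectly written as 14: the term 12*θ**2 was incorrectly written as 14*θ**2
The later steps are derived from this incorrect expression, so the error originates in Step 3.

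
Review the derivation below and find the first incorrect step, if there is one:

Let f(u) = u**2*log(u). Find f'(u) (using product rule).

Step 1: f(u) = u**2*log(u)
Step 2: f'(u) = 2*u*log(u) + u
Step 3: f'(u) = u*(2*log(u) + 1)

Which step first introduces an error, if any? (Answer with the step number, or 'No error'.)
No error

All steps in this derivation are correct.
The final answer f'(u) = u*(2*log(u) + 1) is valid.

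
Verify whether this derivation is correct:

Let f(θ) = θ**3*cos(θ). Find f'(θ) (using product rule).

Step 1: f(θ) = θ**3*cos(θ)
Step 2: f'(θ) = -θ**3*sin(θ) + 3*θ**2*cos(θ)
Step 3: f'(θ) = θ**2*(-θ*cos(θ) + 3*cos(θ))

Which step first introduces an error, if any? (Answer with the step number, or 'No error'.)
Step 3

Step 3 is incorrect due to a wrong trig function.
The step shows: θ**2*(-θ*cos(θ) + 3*cos(θ))
The correct value should be: θ**2*(-θ*sin(θ) + 3*cos(θ))

Explanation: sin(θ) was incorrectly written as cos(θ): the term θ**2*(-θ*sin(θ) + 3*cos(θ)) was incorrectly written as θ**2*(-θ*cos(θ) + 3*cos(θ))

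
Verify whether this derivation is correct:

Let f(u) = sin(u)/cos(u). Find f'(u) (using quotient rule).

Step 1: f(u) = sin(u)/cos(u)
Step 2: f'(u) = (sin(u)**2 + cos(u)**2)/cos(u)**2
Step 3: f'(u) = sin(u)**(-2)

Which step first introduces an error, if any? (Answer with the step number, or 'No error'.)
Step 3

Step 3 is incorrect due to a wrong trig function.
The step shows: sin(u)**(-2)
The correct value should be: cos(u)**(-2)

Explanation: cos(u) was incorrectly written as sin(u): the term cos(u)**(-2) was incorrectly written as sin(u)**(-2)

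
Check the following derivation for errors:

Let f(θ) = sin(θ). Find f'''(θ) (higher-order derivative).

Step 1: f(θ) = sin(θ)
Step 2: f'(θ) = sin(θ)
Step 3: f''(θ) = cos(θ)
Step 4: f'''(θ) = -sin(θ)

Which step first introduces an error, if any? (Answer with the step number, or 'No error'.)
Step 2

Step 2 is incorrect due to a wrong trig function.
The step shows: sin(θ)
The correct value should be: cos(θ)

Explanation: cos(θ) was incorrectly written as sin(θ): the term cos(θ) was incorrectly written as sin(θ)
The later steps are derived from this incorrect expression, so the error originates in Step 2.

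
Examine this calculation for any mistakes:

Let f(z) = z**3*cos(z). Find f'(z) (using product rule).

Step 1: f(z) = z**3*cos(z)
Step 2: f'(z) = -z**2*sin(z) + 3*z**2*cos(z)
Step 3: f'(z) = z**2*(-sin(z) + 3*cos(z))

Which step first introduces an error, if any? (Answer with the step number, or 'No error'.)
Step 2

Step 2 is incorrect due to a wrong exponent.
The step shows: -z**2*sin(z) + 3*z**2*cos(z)
The correct value should be: -z**3*sin(z) + 3*z**2*cos(z)

Explanation: The exponent 3 on z was incorrectly written as 2: the term -z**3*sin(z) was incorrectly written as -z**2*sin(z)
The later steps are derived from this incorrect expression, so the error originates in Step 2.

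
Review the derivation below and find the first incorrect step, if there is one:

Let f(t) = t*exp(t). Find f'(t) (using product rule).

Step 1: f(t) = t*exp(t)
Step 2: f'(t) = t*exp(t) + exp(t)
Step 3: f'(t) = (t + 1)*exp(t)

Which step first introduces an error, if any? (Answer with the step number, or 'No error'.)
No error

All steps in this derivation are correct.
The final answer f'(t) = (t + 1)*exp(t) is valid.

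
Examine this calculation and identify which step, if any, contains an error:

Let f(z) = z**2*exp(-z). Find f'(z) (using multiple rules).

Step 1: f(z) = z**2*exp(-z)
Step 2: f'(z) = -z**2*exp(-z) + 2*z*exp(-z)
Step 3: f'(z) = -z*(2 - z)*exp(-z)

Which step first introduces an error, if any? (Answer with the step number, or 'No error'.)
Step 3

Step 3 is incorrect due to a sign flip.
The step shows: -z*(2 - z)*exp(-z)
The correct value should be: z*(2 - z)*exp(-z)

Explanation: The sign of the whole expression was flipped: the term z*(2 - z)*exp(-z) was incorrectly written as -z*(2 - z)*exp(-z)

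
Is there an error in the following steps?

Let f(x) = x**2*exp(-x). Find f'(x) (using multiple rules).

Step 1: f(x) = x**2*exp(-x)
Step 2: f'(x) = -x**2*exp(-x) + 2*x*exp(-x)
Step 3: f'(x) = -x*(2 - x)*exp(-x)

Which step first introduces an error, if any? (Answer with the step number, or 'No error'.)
Step 3

Step 3 is incorrect due to a sign flip.
The step shows: -x*(2 - x)*exp(-x)
The correct value should be: x*(2 - x)*exp(-x)

Explanation: The sign of the whole expression was flipped: the term x*(2 - x)*exp(-x) was incorrectly written as -x*(2 - x)*exp(-x)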